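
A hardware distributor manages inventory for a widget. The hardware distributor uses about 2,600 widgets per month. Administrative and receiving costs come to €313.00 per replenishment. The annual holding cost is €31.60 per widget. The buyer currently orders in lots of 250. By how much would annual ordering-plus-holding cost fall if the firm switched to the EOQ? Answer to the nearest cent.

Extra cost ≈ €18,169.17 per year

Annual demand D = 2,600 × 12 = 31,200.
EOQ = √(2DS/H) = √(2 × 31,200 × 313 / 31.6) ≈ 786.18.
Cost at Q* = (D/Q*)S + (Q*/2)H = √(2DSH) ≈ €24,843.23.
Cost at Q = 250: (31,200/250)×313 + (250/2)×31.6 = €39,062.40 + €3,950.00 = €43,012.40.
Excess = €43,012.40 − €24,843.23 = €18,169.17.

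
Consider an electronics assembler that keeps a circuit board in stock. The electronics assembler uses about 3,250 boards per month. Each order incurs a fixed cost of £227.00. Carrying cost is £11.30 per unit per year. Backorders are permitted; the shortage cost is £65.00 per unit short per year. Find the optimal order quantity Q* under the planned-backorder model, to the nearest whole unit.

Annual demand D = 3,250 × 12 = 39,000.
With planned backorders, Q* = √(2DS/H) · √((H+B)/B).
√(2DS/H) = √(2 × 39,000 × 227 / 11.3) = 1251.760.
√((H+B)/B) = √((11.3+65)/65) = 1.0834.
Q* ≈ 1356.209.

Q* ≈ 1,356 boards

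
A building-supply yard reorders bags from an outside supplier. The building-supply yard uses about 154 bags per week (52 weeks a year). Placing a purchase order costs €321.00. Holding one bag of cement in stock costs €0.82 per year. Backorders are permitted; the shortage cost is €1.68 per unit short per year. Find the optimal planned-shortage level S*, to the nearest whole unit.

Annual demand D = 154 × 52 = 8,008.
With planned backorders, Q* = √(2DS/H) · √((H+B)/B).
√(2DS/H) = √(2 × 8,008 × 321 / 0.82) = 2503.933.
√((H+B)/B) = √((0.82+1.68)/1.68) = 1.2199.
Q* ≈ 3054.485.
S* = Q* · H/(H+B) = 3054.485 × 0.82/2.5 ≈ 1001.871.

S* ≈ 1,002 bags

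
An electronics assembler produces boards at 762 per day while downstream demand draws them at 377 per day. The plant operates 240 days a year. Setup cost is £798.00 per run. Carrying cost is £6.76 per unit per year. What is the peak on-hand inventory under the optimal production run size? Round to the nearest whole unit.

Annual demand D = 377 × 240 = 90,480.
Production build-up factor (1 − d/p) = 1 − 377/762 = 0.5052.
Q* = √(2DS / (H(1 − d/p))) = √(2 × 90,480 × 798 / (6.76 × 0.5052)).
= √(144,406,080 / 3.4155) ≈ 6502.293.
Maximum inventory = Q*(1 − d/p) = 6502.293 × 0.5052 ≈ 3285.279.

I_max ≈ 3,285 boards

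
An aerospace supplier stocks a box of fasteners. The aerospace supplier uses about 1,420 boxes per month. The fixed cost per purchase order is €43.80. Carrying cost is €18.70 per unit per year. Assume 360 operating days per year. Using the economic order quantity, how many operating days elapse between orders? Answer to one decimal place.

T ≈ 6.0 days

Annual demand D = 1,420 × 12 = 17,040.
The optimal lot size = √(2DS/H) = √(2 × 17,040 × 43.8 / 18.7) ≈ 282.53.
Cycle time = Q*/D × 360 = 282.53 / 17,040 × 360 ≈ 5.969 days.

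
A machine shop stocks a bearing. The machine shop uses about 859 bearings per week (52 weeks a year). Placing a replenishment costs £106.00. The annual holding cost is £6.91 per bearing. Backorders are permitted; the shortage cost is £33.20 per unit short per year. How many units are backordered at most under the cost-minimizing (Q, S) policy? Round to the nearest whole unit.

Annual demand D = 859 × 52 = 44,668.
With planned backorders, Q* = √(2DS/H) · √((H+B)/B).
√(2DS/H) = √(2 × 44,668 × 106 / 6.91) = 1170.650.
√((H+B)/B) = √((6.91+33.2)/33.2) = 1.0992.
Q* ≈ 1286.721.
S* = Q* · H/(H+B) = 1286.721 × 6.91/40.11 ≈ 221.671.

S* ≈ 222 bearings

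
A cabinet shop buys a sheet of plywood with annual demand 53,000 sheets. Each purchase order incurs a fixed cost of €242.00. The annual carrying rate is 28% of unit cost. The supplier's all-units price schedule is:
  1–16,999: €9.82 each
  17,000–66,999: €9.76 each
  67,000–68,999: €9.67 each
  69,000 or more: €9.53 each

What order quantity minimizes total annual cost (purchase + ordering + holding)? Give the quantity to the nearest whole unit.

Holding cost per unit per year at price C is H = 0.28·C.
Candidates are each tier's EOQ (if it falls in that tier) and each price-break quantity.
EOQ at €9.82 = 3054.4 (feasible in tier 1): TC = 53,000×€9.82 + (53,000/3054.4)×242 + (3054.4/2)×0.28×€9.82 = €528,858.38.
EOQ at €9.76 = 3063.8 < 17000, so use break Q=17000: TC = 53,000×€9.76 + (53,000/17000.0)×242 + (17000.0/2)×0.28×€9.76 = €541,263.27.
EOQ at €9.67 = 3078.0 < 67000, so use break Q=67000: TC = 53,000×€9.67 + (53,000/67000.0)×242 + (67000.0/2)×0.28×€9.67 = €603,406.03.
EOQ at €9.53 = 3100.5 < 69000, so use break Q=69000: TC = 53,000×€9.53 + (53,000/69000.0)×242 + (69000.0/2)×0.28×€9.53 = €597,335.68.
Lowest total cost is €528,858.38 at Q = 3054.4.

Q* ≈ 3,054 sheets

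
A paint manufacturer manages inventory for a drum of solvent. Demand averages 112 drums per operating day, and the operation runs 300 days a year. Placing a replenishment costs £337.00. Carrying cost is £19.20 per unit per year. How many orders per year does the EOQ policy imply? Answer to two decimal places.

N ≈ 30.94 orders per year

Annual demand D = 112 × 300 = 33,600.
EOQ = √(2DS/H) = √(2 × 33,600 × 337 / 19.2) ≈ 1086.05.
Orders per year = D / Q* = 33,600 / 1086.05 ≈ 30.938.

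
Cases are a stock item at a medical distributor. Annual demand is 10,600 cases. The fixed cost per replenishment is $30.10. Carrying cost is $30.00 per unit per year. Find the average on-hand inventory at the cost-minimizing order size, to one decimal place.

The optimal lot size = √(2DS/H) = √(2 × 10,600 × 30.1 / 30) ≈ 145.84.
Average inventory = Q*/2 ≈ 145.84 / 2 = 72.922.

Average inventory ≈ 72.9 cases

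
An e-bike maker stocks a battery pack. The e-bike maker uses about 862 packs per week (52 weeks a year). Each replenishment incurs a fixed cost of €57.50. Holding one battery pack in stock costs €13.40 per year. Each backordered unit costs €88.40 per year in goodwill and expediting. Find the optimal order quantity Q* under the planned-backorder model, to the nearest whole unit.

Annual demand D = 862 × 52 = 44,824.
With planned backorders, Q* = √(2DS/H) · √((H+B)/B).
√(2DS/H) = √(2 × 44,824 × 57.5 / 13.4) = 620.229.
√((H+B)/B) = √((13.4+88.4)/88.4) = 1.0731.
Q* ≈ 665.579.

Q* ≈ 666 packs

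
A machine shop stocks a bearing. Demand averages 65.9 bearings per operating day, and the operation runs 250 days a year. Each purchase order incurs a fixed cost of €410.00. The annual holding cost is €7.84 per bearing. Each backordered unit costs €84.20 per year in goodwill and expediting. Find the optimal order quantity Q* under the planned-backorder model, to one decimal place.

Annual demand D = 65.9 × 250 = 16,475.
With planned backorders, Q* = √(2DS/H) · √((H+B)/B).
√(2DS/H) = √(2 × 16,475 × 410 / 7.84) = 1312.688.
√((H+B)/B) = √((7.84+84.2)/84.2) = 1.0455.
Q* ≈ 1372.442.

Q* ≈ 1,372.4 bearings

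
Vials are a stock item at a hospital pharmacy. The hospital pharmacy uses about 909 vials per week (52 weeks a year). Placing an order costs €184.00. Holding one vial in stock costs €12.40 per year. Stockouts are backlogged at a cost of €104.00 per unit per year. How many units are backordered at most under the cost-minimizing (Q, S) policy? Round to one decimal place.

S* ≈ 133.5 vials

Annual demand D = 909 × 52 = 47,268.
With planned backorders, Q* = √(2DS/H) · √((H+B)/B).
√(2DS/H) = √(2 × 47,268 × 184 / 12.4) = 1184.395.
√((H+B)/B) = √((12.4+104)/104) = 1.0579.
Q* ≈ 1253.016.
S* = Q* · H/(H+B) = 1253.016 × 12.4/116.4 ≈ 133.483.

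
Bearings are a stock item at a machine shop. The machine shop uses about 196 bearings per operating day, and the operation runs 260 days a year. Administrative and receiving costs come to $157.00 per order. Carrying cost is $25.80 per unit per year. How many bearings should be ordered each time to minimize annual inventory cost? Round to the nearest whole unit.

Annual demand D = 196 × 260 = 50,960.
EOQ = √(2DS / H) = √(2 × 50,960 × 157 / 25.8).
= √(16,001,440 / 25.8) = √620,210.8527 ≈ 787.535.

Q* ≈ 788 bearings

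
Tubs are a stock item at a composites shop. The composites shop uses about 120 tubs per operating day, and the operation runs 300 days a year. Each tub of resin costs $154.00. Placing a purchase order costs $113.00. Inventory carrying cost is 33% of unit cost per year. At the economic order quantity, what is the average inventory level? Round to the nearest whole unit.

Annual demand D = 120 × 300 = 36,000.
Holding cost H = 0.33 × $154.00 = $50.8200 per unit per year.
The optimal lot size = √(2DS/H) = √(2 × 36,000 × 113 / 50.82) ≈ 400.12.
Average inventory = Q*/2 ≈ 400.12 / 2 = 200.059.

Average inventory ≈ 200 tubs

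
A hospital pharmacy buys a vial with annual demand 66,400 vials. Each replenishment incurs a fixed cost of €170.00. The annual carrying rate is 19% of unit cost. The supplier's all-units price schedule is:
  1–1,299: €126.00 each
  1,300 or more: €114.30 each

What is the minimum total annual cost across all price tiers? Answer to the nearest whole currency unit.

Holding cost per unit per year at price C is H = 0.19·C.
For each price level, check whether its EOQ is feasible; otherwise the best quantity at that price is the breakpoint.
EOQ at €126.00 = 971.1 (feasible in tier 1): TC = 66,400×€126.00 + (66,400/971.1)×170 + (971.1/2)×0.19×€126.00 = €8,389,648.00.
EOQ at €114.30 = 1019.6 < 1300, so use break Q=1300: TC = 66,400×€114.30 + (66,400/1300.0)×170 + (1300.0/2)×0.19×€114.30 = €7,612,319.13.
Lowest total cost among the candidates is at Q = 1300.0.

TC* ≈ €7,612,319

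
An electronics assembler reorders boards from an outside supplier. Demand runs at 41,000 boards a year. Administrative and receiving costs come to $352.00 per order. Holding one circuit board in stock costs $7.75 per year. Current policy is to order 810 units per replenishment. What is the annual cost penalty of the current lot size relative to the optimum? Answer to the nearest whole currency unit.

Extra cost ≈ $6,000 per year

EOQ = √(2DS/H) = √(2 × 41,000 × 352 / 7.75) ≈ 1929.87.
Cost at Q* = (D/Q*)S + (Q*/2)H = √(2DSH) ≈ $14,956.47.
Cost at Q = 810: (41,000/810)×352 + (810/2)×7.75 = $17,817.28 + $3,138.75 = $20,956.03.
Excess = $20,956.03 − $14,956.47 = $5,999.56.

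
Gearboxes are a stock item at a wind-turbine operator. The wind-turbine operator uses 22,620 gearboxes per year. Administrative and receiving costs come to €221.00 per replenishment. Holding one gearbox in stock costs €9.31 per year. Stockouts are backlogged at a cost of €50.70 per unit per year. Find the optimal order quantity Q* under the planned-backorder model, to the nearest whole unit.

With planned backorders, Q* = √(2DS/H) · √((H+B)/B).
√(2DS/H) = √(2 × 22,620 × 221 / 9.31) = 1036.293.
√((H+B)/B) = √((9.31+50.7)/50.7) = 1.0879.
Q* ≈ 1127.432.

Q* ≈ 1,127 gearboxes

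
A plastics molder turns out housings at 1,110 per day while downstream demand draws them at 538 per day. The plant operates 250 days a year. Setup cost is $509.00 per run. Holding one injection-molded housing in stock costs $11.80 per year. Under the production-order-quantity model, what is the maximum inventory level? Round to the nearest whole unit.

I_max ≈ 2,445 housings

Annual demand D = 538 × 250 = 134,500.
Production build-up factor (1 − d/p) = 1 − 538/1,110 = 0.5153.
Q* = √(2DS / (H(1 − d/p))) = √(2 × 134,500 × 509 / (11.8 × 0.5153)).
= √(136,921,000 / 6.0807) ≈ 4745.233.
Maximum inventory = Q*(1 − d/p) = 4745.233 × 0.5153 ≈ 2445.291.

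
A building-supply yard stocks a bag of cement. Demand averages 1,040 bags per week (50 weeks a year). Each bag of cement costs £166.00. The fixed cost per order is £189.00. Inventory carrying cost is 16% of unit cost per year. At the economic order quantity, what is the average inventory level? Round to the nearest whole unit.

Average inventory ≈ 430 bags

Annual demand D = 1,040 × 50 = 52,000.
Holding cost H = 0.16 × £166.00 = £26.5600 per unit per year.
Q* = √(2DS/H) = √(2 × 52,000 × 189 / 26.56) ≈ 860.27.
Average inventory = Q*/2 ≈ 860.27 / 2 = 430.134.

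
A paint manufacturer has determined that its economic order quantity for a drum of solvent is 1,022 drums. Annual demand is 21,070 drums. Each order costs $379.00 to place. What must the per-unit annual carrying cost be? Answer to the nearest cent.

H ≈ $15.29

Invert the EOQ relation Q*² = 2DS/H.
From Q* = √(2DS/H): H = 2DS / Q*² = 2 × 21,070 × 379 / 1,022² = 15.2909.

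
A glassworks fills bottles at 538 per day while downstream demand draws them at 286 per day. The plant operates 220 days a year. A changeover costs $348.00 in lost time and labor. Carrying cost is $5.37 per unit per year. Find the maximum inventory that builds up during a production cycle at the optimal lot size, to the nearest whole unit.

Annual demand D = 286 × 220 = 62,920.
Production build-up factor (1 − d/p) = 1 − 286/538 = 0.4684.
Q* = √(2DS / (H(1 − d/p))) = √(2 × 62,920 × 348 / (5.37 × 0.4684)).
= √(43,792,320 / 2.5153) ≈ 4172.561.
Maximum inventory = Q*(1 − d/p) = 4172.561 × 0.4684 ≈ 1954.434.

I_max ≈ 1,954 bottles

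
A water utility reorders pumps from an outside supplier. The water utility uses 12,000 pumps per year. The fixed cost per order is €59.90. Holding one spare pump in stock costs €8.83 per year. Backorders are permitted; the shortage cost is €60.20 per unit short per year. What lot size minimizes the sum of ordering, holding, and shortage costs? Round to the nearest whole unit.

With planned backorders, Q* = √(2DS/H) · √((H+B)/B).
√(2DS/H) = √(2 × 12,000 × 59.9 / 8.83) = 403.495.
√((H+B)/B) = √((8.83+60.2)/60.2) = 1.0708.
Q* ≈ 432.075.

Q* ≈ 432 pumps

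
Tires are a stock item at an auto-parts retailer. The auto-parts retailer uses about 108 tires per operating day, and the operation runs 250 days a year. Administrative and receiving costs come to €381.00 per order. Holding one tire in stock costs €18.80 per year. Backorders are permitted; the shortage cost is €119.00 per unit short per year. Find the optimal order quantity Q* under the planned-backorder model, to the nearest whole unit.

Annual demand D = 108 × 250 = 27,000.
With planned backorders, Q* = √(2DS/H) · √((H+B)/B).
√(2DS/H) = √(2 × 27,000 × 381 / 18.8) = 1046.117.
√((H+B)/B) = √((18.8+119)/119) = 1.0761.
Q* ≈ 1125.723.

Q* ≈ 1,126 tires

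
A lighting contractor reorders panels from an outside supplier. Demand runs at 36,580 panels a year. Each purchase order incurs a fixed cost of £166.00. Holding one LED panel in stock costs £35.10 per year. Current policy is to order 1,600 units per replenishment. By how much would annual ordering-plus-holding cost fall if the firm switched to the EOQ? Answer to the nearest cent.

Extra cost ≈ £11,228.77 per year

EOQ = √(2DS/H) = √(2 × 36,580 × 166 / 35.1) ≈ 588.22.
Cost at Q* = (D/Q*)S + (Q*/2)H = √(2DSH) ≈ £20,646.41.
Cost at Q = 1,600: (36,580/1,600)×166 + (1,600/2)×35.1 = £3,795.18 + £28,080.00 = £31,875.17.
Excess = £31,875.17 − £20,646.41 = £11,228.77.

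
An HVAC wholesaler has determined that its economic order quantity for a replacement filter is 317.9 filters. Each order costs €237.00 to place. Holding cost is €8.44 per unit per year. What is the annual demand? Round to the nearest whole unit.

D ≈ 1,799 filters per year

The basic EOQ model gives Q* = √(2DS/H); rearrange for the unknown.
From Q* = √(2DS/H): D = Q*²H / (2S) = 317.9² × 8.44 / (2 × 237) = 1799.472.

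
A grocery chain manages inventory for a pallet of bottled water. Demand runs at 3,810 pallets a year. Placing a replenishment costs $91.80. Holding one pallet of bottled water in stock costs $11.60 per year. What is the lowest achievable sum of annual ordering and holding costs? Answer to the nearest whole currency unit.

TC* ≈ $2,849

EOQ = √(2DS/H) = √(2 × 3,810 × 91.8 / 11.6) ≈ 245.57.
At the optimum the two cost components are equal, so total cost = 2·(Q*/2)H = Q*·H.
Minimum total = √(2DSH) = √(2 × 3,810 × 91.8 × 11.6) ≈ 2848.576.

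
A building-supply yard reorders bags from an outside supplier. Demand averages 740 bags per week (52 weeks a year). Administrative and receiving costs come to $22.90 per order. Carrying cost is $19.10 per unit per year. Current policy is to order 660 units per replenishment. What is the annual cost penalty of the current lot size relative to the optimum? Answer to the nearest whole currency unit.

Extra cost ≈ $1,836 per year

Annual demand D = 740 × 52 = 38,480.
EOQ = √(2DS/H) = √(2 × 38,480 × 22.9 / 19.1) ≈ 303.76.
Cost at Q* = (D/Q*)S + (Q*/2)H = √(2DSH) ≈ $5,801.86.
Cost at Q = 660: (38,480/660)×22.9 + (660/2)×19.1 = $1,335.14 + $6,303.00 = $7,638.14.
Excess = $7,638.14 − $5,801.86 = $1,836.28.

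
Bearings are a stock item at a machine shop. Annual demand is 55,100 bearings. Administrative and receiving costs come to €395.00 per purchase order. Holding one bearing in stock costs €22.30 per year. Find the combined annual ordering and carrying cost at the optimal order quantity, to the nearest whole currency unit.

Q* = √(2DS/H) = √(2 × 55,100 × 395 / 22.3) ≈ 1397.13.
At the optimum the two cost components are equal, so total cost = 2·(Q*/2)H = Q*·H.
Minimum total = √(2DSH) = √(2 × 55,100 × 395 × 22.3) ≈ 31156.006.

TC* ≈ €31,156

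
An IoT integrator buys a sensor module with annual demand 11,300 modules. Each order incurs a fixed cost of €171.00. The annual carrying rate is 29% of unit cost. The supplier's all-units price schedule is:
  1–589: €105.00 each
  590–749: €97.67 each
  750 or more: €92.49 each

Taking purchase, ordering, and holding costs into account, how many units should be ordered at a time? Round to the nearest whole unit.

Q* ≈ 750 modules

Holding cost per unit per year at price C is H = 0.29·C.
Evaluate total cost at each tier's feasible EOQ or, if the EOQ is below the tier, at the tier's minimum quantity.
EOQ at €105.00 = 356.3 (feasible in tier 1): TC = 11,300×€105.00 + (11,300/356.3)×171 + (356.3/2)×0.29×€105.00 = €1,197,347.91.
EOQ at €97.67 = 369.4 < 590, so use break Q=590: TC = 11,300×€97.67 + (11,300/590.0)×171 + (590.0/2)×0.29×€97.67 = €1,115,301.75.
EOQ at €92.49 = 379.6 < 750, so use break Q=750: TC = 11,300×€92.49 + (11,300/750.0)×171 + (750.0/2)×0.29×€92.49 = €1,057,771.69.
Lowest total cost is €1,057,771.69 at Q = 750.0.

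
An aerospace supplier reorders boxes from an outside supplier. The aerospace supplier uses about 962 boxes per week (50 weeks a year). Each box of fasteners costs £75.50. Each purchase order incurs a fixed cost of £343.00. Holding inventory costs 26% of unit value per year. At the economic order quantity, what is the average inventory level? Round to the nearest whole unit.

Average inventory ≈ 648 boxes

Annual demand D = 962 × 50 = 48,100.
Holding cost H = 0.26 × £75.50 = £19.6300 per unit per year.
Q* = √(2DS/H) = √(2 × 48,100 × 343 / 19.63) ≈ 1296.51.
Average inventory = Q*/2 ≈ 1296.51 / 2 = 648.253.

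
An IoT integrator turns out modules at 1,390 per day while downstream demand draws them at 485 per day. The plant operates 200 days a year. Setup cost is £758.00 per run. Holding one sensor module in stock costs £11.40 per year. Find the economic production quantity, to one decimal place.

Q* ≈ 4,451.1 modules

Annual demand D = 485 × 200 = 97,000.
Production build-up factor (1 − d/p) = 1 − 485/1,390 = 0.6511.
Q* = √(2DS / (H(1 − d/p))) = √(2 × 97,000 × 758 / (11.4 × 0.6511)).
= √(147,052,000 / 7.4223) ≈ 4451.088.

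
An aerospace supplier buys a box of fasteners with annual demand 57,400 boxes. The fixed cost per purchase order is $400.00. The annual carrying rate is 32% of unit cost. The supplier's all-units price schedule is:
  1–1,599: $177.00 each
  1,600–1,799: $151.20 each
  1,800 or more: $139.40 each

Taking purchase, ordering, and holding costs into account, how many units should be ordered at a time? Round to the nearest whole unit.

Q* ≈ 1,800 boxes

Holding cost per unit per year at price C is H = 0.32·C.
For each price level, check whether its EOQ is feasible; otherwise the best quantity at that price is the breakpoint.
EOQ at $177.00 = 900.4 (feasible in tier 1): TC = 57,400×$177.00 + (57,400/900.4)×400 + (900.4/2)×0.32×$177.00 = $10,210,799.11.
EOQ at $151.20 = 974.2 < 1600, so use break Q=1600: TC = 57,400×$151.20 + (57,400/1600.0)×400 + (1600.0/2)×0.32×$151.20 = $8,731,937.20.
EOQ at $139.40 = 1014.6 < 1800, so use break Q=1800: TC = 57,400×$139.40 + (57,400/1800.0)×400 + (1800.0/2)×0.32×$139.40 = $8,054,462.76.
Lowest total cost is $8,054,462.76 at Q = 1800.0.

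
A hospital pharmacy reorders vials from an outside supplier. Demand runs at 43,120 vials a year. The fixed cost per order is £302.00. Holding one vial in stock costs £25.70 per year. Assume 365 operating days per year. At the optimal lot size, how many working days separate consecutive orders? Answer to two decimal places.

The optimal lot size = √(2DS/H) = √(2 × 43,120 × 302 / 25.7) ≈ 1006.68.
Cycle time = Q*/D × 365 = 1006.68 / 43,120 × 365 ≈ 8.521 days.

T ≈ 8.52 days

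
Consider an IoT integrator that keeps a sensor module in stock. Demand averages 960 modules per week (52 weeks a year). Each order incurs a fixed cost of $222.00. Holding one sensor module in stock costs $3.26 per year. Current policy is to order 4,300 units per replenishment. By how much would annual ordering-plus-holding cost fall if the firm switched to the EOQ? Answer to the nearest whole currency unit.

Annual demand D = 960 × 52 = 49,920.
EOQ = √(2DS/H) = √(2 × 49,920 × 222 / 3.26) ≈ 2607.47.
Cost at Q* = (D/Q*)S + (Q*/2)H = √(2DSH) ≈ $8,500.36.
Cost at Q = 4,300: (49,920/4,300)×222 + (4,300/2)×3.26 = $2,577.27 + $7,009.00 = $9,586.27.
Excess = $9,586.27 − $8,500.36 = $1,085.90.

Extra cost ≈ $1,086 per year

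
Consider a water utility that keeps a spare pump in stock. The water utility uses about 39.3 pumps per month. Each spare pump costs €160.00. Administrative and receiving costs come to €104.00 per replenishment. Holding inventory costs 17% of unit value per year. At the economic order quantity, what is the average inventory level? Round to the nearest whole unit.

Average inventory ≈ 30 pumps

Annual demand D = 39.3 × 12 = 471.6.
Holding cost H = 0.17 × €160.00 = €27.2000 per unit per year.
EOQ = √(2DS/H) = √(2 × 471.6 × 104 / 27.2) ≈ 60.05.
Average inventory = Q*/2 ≈ 60.05 / 2 = 30.026.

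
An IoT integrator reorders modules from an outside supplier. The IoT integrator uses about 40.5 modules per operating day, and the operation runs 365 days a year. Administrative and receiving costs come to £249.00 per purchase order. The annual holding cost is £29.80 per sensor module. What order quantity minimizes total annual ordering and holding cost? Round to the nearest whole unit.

Annual demand D = 40.5 × 365 = 14,782.5.
EOQ = √(2DS / H) = √(2 × 14,782.5 × 249 / 29.8).
= √(7,361,685 / 29.8) = √247,036.4094 ≈ 497.028.

Q* ≈ 497 modules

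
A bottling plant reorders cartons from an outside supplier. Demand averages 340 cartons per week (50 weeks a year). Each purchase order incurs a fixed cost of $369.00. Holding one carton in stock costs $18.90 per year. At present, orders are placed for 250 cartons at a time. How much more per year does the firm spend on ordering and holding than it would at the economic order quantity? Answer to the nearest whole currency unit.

Annual demand D = 340 × 50 = 17,000.
EOQ = √(2DS/H) = √(2 × 17,000 × 369 / 18.9) ≈ 814.75.
Cost at Q* = (D/Q*)S + (Q*/2)H = √(2DSH) ≈ $15,398.68.
Cost at Q = 250: (17,000/250)×369 + (250/2)×18.9 = $25,092.00 + $2,362.50 = $27,454.50.
Excess = $27,454.50 − $15,398.68 = $12,055.82.

Extra cost ≈ $12,056 per year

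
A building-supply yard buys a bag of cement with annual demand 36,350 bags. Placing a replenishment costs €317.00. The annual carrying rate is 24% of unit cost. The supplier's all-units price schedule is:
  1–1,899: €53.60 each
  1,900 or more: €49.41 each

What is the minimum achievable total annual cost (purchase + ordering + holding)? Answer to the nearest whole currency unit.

Holding cost per unit per year at price C is H = 0.24·C.
For each price level, check whether its EOQ is feasible; otherwise the best quantity at that price is the breakpoint.
EOQ at €53.60 = 1338.5 (feasible in tier 1): TC = 36,350×€53.60 + (36,350/1338.5)×317 + (1338.5/2)×0.24×€53.60 = €1,965,578.09.
EOQ at €49.41 = 1394.1 < 1900, so use break Q=1900: TC = 36,350×€49.41 + (36,350/1900.0)×317 + (1900.0/2)×0.24×€49.41 = €1,813,383.69.
Lowest total cost among the candidates is at Q = 1900.0.

TC* ≈ €1,813,384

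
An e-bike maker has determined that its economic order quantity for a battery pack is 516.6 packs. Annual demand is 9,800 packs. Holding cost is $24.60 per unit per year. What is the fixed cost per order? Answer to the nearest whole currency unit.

S ≈ $335

Invert the EOQ relation Q*² = 2DS/H.
From Q* = √(2DS/H): S = Q*²H / (2D) = 516.6² × 24.6 / (2 × 9,800) = 334.9561.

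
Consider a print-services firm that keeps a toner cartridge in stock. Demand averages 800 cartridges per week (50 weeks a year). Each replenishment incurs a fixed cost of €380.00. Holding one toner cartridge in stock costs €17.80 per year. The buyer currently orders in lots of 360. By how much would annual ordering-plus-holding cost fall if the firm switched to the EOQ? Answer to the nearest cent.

Annual demand D = 800 × 50 = 40,000.
EOQ = √(2DS/H) = √(2 × 40,000 × 380 / 17.8) ≈ 1306.85.
Cost at Q* = (D/Q*)S + (Q*/2)H = √(2DSH) ≈ €23,261.99.
Cost at Q = 360: (40,000/360)×380 + (360/2)×17.8 = €42,222.22 + €3,204.00 = €45,426.22.
Excess = €45,426.22 − €23,261.99 = €22,164.24.

Extra cost ≈ €22,164.24 per year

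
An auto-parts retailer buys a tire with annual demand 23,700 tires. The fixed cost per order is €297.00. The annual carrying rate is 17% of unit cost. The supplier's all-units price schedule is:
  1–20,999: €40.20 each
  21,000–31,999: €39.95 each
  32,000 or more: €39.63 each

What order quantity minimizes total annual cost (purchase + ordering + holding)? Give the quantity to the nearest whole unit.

Q* ≈ 1,435 tires

Holding cost per unit per year at price C is H = 0.17·C.
Evaluate total cost at each tier's feasible EOQ or, if the EOQ is below the tier, at the tier's minimum quantity.
EOQ at €40.20 = 1435.3 (feasible in tier 1): TC = 23,700×€40.20 + (23,700/1435.3)×297 + (1435.3/2)×0.17×€40.20 = €962,548.55.
EOQ at €39.95 = 1439.7 < 21000, so use break Q=21000: TC = 23,700×€39.95 + (23,700/21000.0)×297 + (21000.0/2)×0.17×€39.95 = €1,018,460.94.
EOQ at €39.63 = 1445.5 < 32000, so use break Q=32000: TC = 23,700×€39.63 + (23,700/32000.0)×297 + (32000.0/2)×0.17×€39.63 = €1,047,244.57.
Lowest total cost is €962,548.55 at Q = 1435.3.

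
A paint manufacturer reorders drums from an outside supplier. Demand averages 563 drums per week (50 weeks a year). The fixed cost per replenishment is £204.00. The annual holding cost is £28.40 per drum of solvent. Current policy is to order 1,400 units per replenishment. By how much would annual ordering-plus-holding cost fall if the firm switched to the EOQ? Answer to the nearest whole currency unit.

Annual demand D = 563 × 50 = 28,150.
EOQ = √(2DS/H) = √(2 × 28,150 × 204 / 28.4) ≈ 635.93.
Cost at Q* = (D/Q*)S + (Q*/2)H = √(2DSH) ≈ £18,060.45.
Cost at Q = 1,400: (28,150/1,400)×204 + (1,400/2)×28.4 = £4,101.86 + £19,880.00 = £23,981.86.
Excess = £23,981.86 − £18,060.45 = £5,921.41.

Extra cost ≈ £5,921 per year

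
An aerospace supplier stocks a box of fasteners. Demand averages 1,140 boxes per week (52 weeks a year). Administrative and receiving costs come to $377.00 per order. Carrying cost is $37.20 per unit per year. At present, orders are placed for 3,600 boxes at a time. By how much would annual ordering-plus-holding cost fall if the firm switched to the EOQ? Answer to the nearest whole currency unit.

Annual demand D = 1,140 × 52 = 59,280.
EOQ = √(2DS/H) = √(2 × 59,280 × 377 / 37.2) ≈ 1096.15.
Cost at Q* = (D/Q*)S + (Q*/2)H = √(2DSH) ≈ $40,776.62.
Cost at Q = 3,600: (59,280/3,600)×377 + (3,600/2)×37.2 = $6,207.93 + $66,960.00 = $73,167.93.
Excess = $73,167.93 − $40,776.62 = $32,391.31.

Extra cost ≈ $32,391 per year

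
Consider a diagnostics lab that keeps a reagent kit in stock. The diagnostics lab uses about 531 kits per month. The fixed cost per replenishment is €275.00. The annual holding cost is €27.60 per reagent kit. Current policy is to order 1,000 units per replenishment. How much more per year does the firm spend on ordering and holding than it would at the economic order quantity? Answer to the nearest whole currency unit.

Annual demand D = 531 × 12 = 6,372.
EOQ = √(2DS/H) = √(2 × 6,372 × 275 / 27.6) ≈ 356.34.
Cost at Q* = (D/Q*)S + (Q*/2)H = √(2DSH) ≈ €9,834.99.
Cost at Q = 1,000: (6,372/1,000)×275 + (1,000/2)×27.6 = €1,752.30 + €13,800.00 = €15,552.30.
Excess = €15,552.30 − €9,834.99 = €5,717.31.

Extra cost ≈ €5,717 per year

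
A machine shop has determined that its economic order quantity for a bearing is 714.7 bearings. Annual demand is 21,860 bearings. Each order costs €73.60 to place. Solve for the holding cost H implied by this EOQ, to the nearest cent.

The basic EOQ model gives Q* = √(2DS/H); rearrange for the unknown.
From Q* = √(2DS/H): H = 2DS / Q*² = 2 × 21,860 × 73.6 / 714.7² = 6.2996.

H ≈ €6.30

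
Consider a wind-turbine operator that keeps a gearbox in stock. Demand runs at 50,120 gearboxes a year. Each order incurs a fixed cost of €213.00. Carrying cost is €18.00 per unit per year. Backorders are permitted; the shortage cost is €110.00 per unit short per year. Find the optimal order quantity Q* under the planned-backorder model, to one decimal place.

Q* ≈ 1,174.9 gearboxes

With planned backorders, Q* = √(2DS/H) · √((H+B)/B).
√(2DS/H) = √(2 × 50,120 × 213 / 18) = 1089.116.
√((H+B)/B) = √((18+110)/110) = 1.0787.
Q* ≈ 1174.851.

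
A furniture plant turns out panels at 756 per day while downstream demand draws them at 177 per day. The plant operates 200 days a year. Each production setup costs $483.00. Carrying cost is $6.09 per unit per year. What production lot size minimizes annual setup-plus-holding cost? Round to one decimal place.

Annual demand D = 177 × 200 = 35,400.
Production build-up factor (1 − d/p) = 1 − 177/756 = 0.7659.
Q* = √(2DS / (H(1 − d/p))) = √(2 × 35,400 × 483 / (6.09 × 0.7659)).
= √(34,196,400 / 4.6642) ≈ 2707.716.

Q* ≈ 2,707.7 panels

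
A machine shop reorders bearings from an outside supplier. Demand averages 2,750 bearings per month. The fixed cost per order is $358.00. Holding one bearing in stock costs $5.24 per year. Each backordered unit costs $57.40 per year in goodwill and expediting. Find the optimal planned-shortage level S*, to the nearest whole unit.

S* ≈ 186 bearings

Annual demand D = 2,750 × 12 = 33,000.
With planned backorders, Q* = √(2DS/H) · √((H+B)/B).
√(2DS/H) = √(2 × 33,000 × 358 / 5.24) = 2123.478.
√((H+B)/B) = √((5.24+57.4)/57.4) = 1.0446.
Q* ≈ 2218.287.
S* = Q* · H/(H+B) = 2218.287 × 5.24/62.64 ≈ 185.566.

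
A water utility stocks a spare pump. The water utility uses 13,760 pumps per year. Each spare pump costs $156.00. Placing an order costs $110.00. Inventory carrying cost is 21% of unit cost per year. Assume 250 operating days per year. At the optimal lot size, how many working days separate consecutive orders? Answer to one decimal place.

T ≈ 5.5 days

Holding cost H = 0.21 × $156.00 = $32.7600 per unit per year.
EOQ = √(2DS/H) = √(2 × 13,760 × 110 / 32.76) ≈ 303.98.
Cycle time = Q*/D × 250 = 303.98 / 13,760 × 250 ≈ 5.523 days.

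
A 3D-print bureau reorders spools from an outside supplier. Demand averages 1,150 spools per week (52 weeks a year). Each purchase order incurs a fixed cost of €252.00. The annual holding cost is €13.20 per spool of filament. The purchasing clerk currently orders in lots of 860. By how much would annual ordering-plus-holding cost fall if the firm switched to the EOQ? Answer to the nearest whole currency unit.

Extra cost ≈ €3,253 per year

Annual demand D = 1,150 × 52 = 59,800.
EOQ = √(2DS/H) = √(2 × 59,800 × 252 / 13.2) ≈ 1511.05.
Cost at Q* = (D/Q*)S + (Q*/2)H = √(2DSH) ≈ €19,945.86.
Cost at Q = 860: (59,800/860)×252 + (860/2)×13.2 = €17,522.79 + €5,676.00 = €23,198.79.
Excess = €23,198.79 − €19,945.86 = €3,252.93.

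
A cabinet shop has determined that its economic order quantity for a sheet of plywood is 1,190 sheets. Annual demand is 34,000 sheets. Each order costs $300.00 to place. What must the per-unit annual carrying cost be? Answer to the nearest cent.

Squaring Q* = √(2DS/H) gives Q*² = 2DS/H.
From Q* = √(2DS/H): H = 2DS / Q*² = 2 × 34,000 × 300 / 1,190² = 14.4058.

H ≈ $14.41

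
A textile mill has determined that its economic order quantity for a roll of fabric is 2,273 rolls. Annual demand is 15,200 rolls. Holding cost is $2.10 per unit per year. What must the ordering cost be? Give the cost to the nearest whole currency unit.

The basic EOQ model gives Q* = √(2DS/H); rearrange for the unknown.
From Q* = √(2DS/H): S = Q*²H / (2D) = 2,273² × 2.1 / (2 × 15,200) = 356.8984.

S ≈ $357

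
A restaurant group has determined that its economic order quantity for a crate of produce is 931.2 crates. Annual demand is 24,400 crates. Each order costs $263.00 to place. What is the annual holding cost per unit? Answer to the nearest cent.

Invert the EOQ relation Q*² = 2DS/H.
From Q* = √(2DS/H): H = 2DS / Q*² = 2 × 24,400 × 263 / 931.2² = 14.8010.

H ≈ $14.80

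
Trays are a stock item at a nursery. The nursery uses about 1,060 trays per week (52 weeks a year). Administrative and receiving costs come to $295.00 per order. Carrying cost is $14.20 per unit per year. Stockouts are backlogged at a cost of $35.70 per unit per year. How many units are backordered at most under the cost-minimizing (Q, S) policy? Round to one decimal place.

S* ≈ 509.1 trays

Annual demand D = 1,060 × 52 = 55,120.
With planned backorders, Q* = √(2DS/H) · √((H+B)/B).
√(2DS/H) = √(2 × 55,120 × 295 / 14.2) = 1513.340.
√((H+B)/B) = √((14.2+35.7)/35.7) = 1.1823.
Q* ≈ 1789.174.
S* = Q* · H/(H+B) = 1789.174 × 14.2/49.9 ≈ 509.144.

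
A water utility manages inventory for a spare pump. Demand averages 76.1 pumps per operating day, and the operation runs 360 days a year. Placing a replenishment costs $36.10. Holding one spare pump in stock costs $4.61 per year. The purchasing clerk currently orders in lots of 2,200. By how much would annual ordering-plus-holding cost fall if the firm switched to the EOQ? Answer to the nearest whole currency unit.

Extra cost ≈ $2,501 per year

Annual demand D = 76.1 × 360 = 27,396.
EOQ = √(2DS/H) = √(2 × 27,396 × 36.1 / 4.61) ≈ 655.03.
Cost at Q* = (D/Q*)S + (Q*/2)H = √(2DSH) ≈ $3,019.69.
Cost at Q = 2,200: (27,396/2,200)×36.1 + (2,200/2)×4.61 = $449.54 + $5,071.00 = $5,520.54.
Excess = $5,520.54 − $3,019.69 = $2,500.85.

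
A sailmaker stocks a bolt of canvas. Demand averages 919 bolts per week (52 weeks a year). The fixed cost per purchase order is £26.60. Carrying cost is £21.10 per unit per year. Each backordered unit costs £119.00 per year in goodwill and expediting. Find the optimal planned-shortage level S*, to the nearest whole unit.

S* ≈ 57 bolts

Annual demand D = 919 × 52 = 47,788.
With planned backorders, Q* = √(2DS/H) · √((H+B)/B).
√(2DS/H) = √(2 × 47,788 × 26.6 / 21.1) = 347.116.
√((H+B)/B) = √((21.1+119)/119) = 1.0850.
Q* ≈ 376.634.
S* = Q* · H/(H+B) = 376.634 × 21.1/140.1 ≈ 56.724.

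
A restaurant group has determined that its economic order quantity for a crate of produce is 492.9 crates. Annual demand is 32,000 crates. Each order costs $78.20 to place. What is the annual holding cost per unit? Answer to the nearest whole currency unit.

H ≈ $21

Squaring Q* = √(2DS/H) gives Q*² = 2DS/H.
From Q* = √(2DS/H): H = 2DS / Q*² = 2 × 32,000 × 78.2 / 492.9² = 20.6001.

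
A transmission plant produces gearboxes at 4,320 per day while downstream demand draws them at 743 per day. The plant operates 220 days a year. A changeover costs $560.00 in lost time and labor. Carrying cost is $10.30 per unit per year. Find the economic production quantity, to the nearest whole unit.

Annual demand D = 743 × 220 = 163,460.
Production build-up factor (1 − d/p) = 1 − 743/4,320 = 0.8280.
Q* = √(2DS / (H(1 − d/p))) = √(2 × 163,460 × 560 / (10.3 × 0.8280)).
= √(183,075,200 / 8.5285) ≈ 4633.173.

Q* ≈ 4,633 gearboxes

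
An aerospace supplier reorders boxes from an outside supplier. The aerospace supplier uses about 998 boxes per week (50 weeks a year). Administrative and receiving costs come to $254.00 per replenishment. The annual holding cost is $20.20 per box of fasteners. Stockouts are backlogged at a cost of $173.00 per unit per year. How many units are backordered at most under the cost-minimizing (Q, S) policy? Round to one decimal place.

Annual demand D = 998 × 50 = 49,900.
With planned backorders, Q* = √(2DS/H) · √((H+B)/B).
√(2DS/H) = √(2 × 49,900 × 254 / 20.2) = 1120.228.
√((H+B)/B) = √((20.2+173)/173) = 1.0568.
Q* ≈ 1183.823.
S* = Q* · H/(H+B) = 1183.823 × 20.2/193.2 ≈ 123.775.

S* ≈ 123.8 boxes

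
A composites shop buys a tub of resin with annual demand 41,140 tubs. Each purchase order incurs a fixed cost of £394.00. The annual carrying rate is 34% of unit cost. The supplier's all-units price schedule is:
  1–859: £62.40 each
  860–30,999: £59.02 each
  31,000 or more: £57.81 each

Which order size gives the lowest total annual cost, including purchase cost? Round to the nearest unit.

Q* ≈ 1,271 tubs

Holding cost per unit per year at price C is H = 0.34·C.
Evaluate total cost at each tier's feasible EOQ or, if the EOQ is below the tier, at the tier's minimum quantity.
Tier 1 (£62.40): EOQ = 1236.1 exceeds tier's upper bound 859, so this tier is dominated.
EOQ at £59.02 = 1271.0 (feasible in tier 2): TC = 41,140×£59.02 + (41,140/1271.0)×394 + (1271.0/2)×0.34×£59.02 = £2,453,588.33.
EOQ at £57.81 = 1284.3 < 31000, so use break Q=31000: TC = 41,140×£57.81 + (41,140/31000.0)×394 + (31000.0/2)×0.34×£57.81 = £2,683,484.98.
Lowest total cost is £2,453,588.33 at Q = 1271.0.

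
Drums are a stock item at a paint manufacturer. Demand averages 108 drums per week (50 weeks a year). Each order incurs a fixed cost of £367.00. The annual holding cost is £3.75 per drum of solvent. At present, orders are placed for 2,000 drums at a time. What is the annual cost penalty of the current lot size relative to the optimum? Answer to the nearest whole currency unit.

Annual demand D = 108 × 50 = 5,400.
EOQ = √(2DS/H) = √(2 × 5,400 × 367 / 3.75) ≈ 1028.09.
Cost at Q* = (D/Q*)S + (Q*/2)H = √(2DSH) ≈ £3,855.32.
Cost at Q = 2,000: (5,400/2,000)×367 + (2,000/2)×3.75 = £990.90 + £3,750.00 = £4,740.90.
Excess = £4,740.90 − £3,855.32 = £885.58.

Extra cost ≈ £886 per year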